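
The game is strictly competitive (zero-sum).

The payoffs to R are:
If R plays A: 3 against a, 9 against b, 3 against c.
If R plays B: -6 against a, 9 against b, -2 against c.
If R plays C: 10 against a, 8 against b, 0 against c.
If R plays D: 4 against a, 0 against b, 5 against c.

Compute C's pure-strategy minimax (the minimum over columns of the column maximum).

5

The worst case (largest entry) in each column is a: 10, b: 9, c: 5.
The best (smallest) of these is 5.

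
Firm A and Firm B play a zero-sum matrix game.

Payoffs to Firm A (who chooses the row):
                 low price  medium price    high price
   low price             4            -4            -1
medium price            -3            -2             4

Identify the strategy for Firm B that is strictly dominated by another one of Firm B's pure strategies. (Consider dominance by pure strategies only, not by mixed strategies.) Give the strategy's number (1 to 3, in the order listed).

3

Firm B prefers columns that give Firm A less. Compare high price with medium price: -4 < -1, -2 < 4.
So medium price strictly dominates high price for Firm B; high price is strictly dominated.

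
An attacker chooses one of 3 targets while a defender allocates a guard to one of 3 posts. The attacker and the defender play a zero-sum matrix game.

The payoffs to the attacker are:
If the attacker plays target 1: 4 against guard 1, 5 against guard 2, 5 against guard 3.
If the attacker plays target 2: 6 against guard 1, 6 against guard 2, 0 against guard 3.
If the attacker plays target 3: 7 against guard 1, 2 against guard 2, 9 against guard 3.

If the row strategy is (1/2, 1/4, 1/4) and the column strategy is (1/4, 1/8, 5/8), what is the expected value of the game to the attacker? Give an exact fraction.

155/32

Against (1/4, 1/8, 5/8), each row's expected payoff is target 1: 19/4; target 2: 9/4; target 3: 61/8.
Taking the (1/2, 1/4, 1/4)-weighted average: (1/2)·(19/4) + (1/4)·(9/4) + (1/4)·(61/8) = 155/32.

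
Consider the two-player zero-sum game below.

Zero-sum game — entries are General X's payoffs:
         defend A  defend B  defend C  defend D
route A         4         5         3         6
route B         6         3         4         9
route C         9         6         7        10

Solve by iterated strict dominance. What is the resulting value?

6

Row route A is strictly dominated by row route C (9>4, 6>5, 7>3, 10>6); eliminate route A.
Column defend C is strictly dominated by defend B for General Y (3<4, 6<7); eliminate defend C.
Row route B is strictly dominated by row route C (9>6, 6>3, 10>9); eliminate route B.
Column defend A is strictly dominated by defend B for General Y (6<9); eliminate defend A.
Column defend D is strictly dominated by defend B for General Y (6<10); eliminate defend D.
Only (route C, defend B) remains, with payoff 6.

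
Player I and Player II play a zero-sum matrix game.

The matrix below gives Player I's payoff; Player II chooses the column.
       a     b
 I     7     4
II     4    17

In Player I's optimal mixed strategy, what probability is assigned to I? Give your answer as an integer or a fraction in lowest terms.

13/16

Row minima are 4 and 4, so Player I's maximin is 4; column maxima are 7 and 17, so Player II's minimax is 7. These differ, so the equilibrium is in mixed strategies.
Let Player I play I with probability p. Player II is indifferent when 7p + 4(1−p) = 4p + 17(1−p), giving p = 13/16.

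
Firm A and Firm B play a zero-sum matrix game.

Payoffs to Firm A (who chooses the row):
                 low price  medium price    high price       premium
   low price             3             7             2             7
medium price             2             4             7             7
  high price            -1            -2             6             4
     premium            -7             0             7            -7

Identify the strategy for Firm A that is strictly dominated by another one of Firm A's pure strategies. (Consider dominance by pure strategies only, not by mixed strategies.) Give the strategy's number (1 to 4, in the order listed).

Compare high price with medium price: 2 > -1, 4 > -2, 7 > 6, 7 > 4.
So medium price strictly dominates high price for Firm A; high price is strictly dominated.

3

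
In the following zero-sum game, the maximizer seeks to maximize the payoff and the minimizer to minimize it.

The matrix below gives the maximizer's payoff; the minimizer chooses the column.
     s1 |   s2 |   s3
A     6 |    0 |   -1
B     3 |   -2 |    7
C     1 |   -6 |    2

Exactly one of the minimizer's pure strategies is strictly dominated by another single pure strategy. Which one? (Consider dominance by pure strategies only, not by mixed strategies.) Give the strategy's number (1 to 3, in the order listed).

The minimizer prefers columns that give the maximizer less. Compare s1 with s2: 0 < 6, -2 < 3, -6 < 1.
So s2 strictly dominates s1 for the minimizer; s1 is strictly dominated.

1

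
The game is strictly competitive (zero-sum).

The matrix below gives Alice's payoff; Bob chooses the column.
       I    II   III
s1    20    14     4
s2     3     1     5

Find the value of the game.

Column I is strictly dominated by II for Bob (it gives Alice more in every row).
The remaining 2×2 game on (s1, s2) × (II, III) has no saddle point. Let Alice play s1 with probability p; indifference gives 14p + (1−p) = 4p + 5(1−p), so p = 2/7.
Similarly Bob's optimal q on II is 1/14, and the value is 14·(1/14) + (4)·(13/14) = 33/7.

33/7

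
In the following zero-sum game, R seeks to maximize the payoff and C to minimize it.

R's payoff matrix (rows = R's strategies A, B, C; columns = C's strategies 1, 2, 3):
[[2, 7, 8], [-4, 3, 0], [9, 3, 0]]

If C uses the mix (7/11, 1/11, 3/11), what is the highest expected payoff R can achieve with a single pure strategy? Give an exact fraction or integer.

6

A: (2)·(7/11) + (7)·(1/11) + (8)·(3/11) = 45/11.
B: (-4)·(7/11) + (3)·(1/11) + (0)·(3/11) = -25/11.
C: (9)·(7/11) + (3)·(1/11) + (0)·(3/11) = 6.
The best pure response is C with expected payoff 6.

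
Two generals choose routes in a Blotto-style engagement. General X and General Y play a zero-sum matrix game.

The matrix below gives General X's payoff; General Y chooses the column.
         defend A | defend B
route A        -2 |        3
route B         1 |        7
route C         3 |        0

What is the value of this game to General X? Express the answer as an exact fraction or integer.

7/3

Row route A is strictly dominated by row route B, so General X never plays it.
The remaining 2×2 game on (route B, route C) × (defend A, defend B) has no saddle point. Let General X play route B with probability p; indifference gives p + 3(1−p) = 7p, so p = 1/3.
Similarly General Y's optimal q on defend A is 7/9, and the value is 1·(7/9) + (7)·(2/9) = 7/3.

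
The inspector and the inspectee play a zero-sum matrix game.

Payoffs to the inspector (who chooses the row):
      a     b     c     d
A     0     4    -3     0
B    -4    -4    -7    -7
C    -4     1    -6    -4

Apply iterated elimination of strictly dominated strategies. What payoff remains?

Row C is strictly dominated by row A (0>-4, 4>1, -3>-6, 0>-4); eliminate C.
Column a is strictly dominated by c for the inspectee (-3<0, -7<-4); eliminate a.
Column b is strictly dominated by c for the inspectee (-3<4, -7<-4); eliminate b.
Row B is strictly dominated by row A (-3>-7, 0>-7); eliminate B.
Column d is strictly dominated by c for the inspectee (-3<0); eliminate d.
Only (A, c) remains, with payoff -3.

-3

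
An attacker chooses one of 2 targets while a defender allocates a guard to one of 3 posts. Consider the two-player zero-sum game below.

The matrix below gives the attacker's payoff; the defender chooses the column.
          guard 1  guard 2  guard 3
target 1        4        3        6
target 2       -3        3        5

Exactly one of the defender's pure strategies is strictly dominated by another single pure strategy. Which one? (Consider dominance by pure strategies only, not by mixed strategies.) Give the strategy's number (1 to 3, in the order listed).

The defender prefers columns that give the attacker less. Compare guard 3 with guard 1: 4 < 6, -3 < 5.
So guard 1 strictly dominates guard 3 for the defender; guard 3 is strictly dominated.

3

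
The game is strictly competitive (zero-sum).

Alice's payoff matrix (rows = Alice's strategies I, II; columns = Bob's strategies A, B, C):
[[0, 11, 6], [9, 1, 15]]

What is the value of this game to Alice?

Column C is strictly dominated by A for Bob (it gives Alice more in every row).
The remaining 2×2 game on (I, II) × (A, B) has no saddle point. Let Alice play I with probability p; indifference gives 9(1−p) = 11p + (1−p), so p = 8/19.
Similarly Bob's optimal q on A is 10/19, and the value is 0·(10/19) + (11)·(9/19) = 99/19.

99/19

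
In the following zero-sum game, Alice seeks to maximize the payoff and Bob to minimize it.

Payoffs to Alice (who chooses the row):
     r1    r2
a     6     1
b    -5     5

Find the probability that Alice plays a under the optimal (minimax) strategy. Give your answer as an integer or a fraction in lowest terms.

Row minima are 1 and -5, so Alice's maximin is 1; column maxima are 6 and 5, so Bob's minimax is 5. These differ, so the equilibrium is in mixed strategies.
Let Alice play a with probability p. Bob is indifferent when 6p − 5(1−p) = p + 5(1−p), giving p = 2/3.

2/3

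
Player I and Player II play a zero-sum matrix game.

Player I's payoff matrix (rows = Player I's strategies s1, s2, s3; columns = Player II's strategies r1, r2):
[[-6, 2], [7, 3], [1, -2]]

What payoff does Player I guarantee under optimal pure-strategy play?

Row minima: -6, 3, -2 → Player I's maximin is 3.
Column maxima: 7, 3 → Player II's minimax is 3.
They coincide at (s2, r2), so the value is 3.

3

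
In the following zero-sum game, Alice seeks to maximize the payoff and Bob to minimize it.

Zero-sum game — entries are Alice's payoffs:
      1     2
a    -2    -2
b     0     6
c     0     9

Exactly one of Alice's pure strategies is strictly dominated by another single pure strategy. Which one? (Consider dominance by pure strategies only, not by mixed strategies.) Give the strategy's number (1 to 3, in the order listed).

Compare a with b: 0 > -2, 6 > -2.
So b strictly dominates a for Alice; a is strictly dominated.

1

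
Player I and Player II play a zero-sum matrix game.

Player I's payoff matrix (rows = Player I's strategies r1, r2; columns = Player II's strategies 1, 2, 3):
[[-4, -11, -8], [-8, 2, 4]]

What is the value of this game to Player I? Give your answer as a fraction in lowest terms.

-96/17

Column 3 is strictly dominated by 2 for Player II (it gives Player I more in every row).
The remaining 2×2 game on (r1, r2) × (1, 2) has no saddle point. Let Player I play r1 with probability p; indifference gives −4p − 8(1−p) = −11p + 2(1−p), so p = 10/17.
Similarly Player II's optimal q on 1 is 13/17, and the value is -4·(13/17) + (-11)·(4/17) = -96/17.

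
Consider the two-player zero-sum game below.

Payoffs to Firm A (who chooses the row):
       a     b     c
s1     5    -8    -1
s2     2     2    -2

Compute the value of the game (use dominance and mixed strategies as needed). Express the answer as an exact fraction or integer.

-18/11

Column a is strictly dominated by c for Firm B (it gives Firm A more in every row).
The remaining 2×2 game on (s1, s2) × (b, c) has no saddle point. Let Firm A play s1 with probability p; indifference gives −8p + 2(1−p) = −p − 2(1−p), so p = 4/11.
Similarly Firm B's optimal q on b is 1/11, and the value is -8·(1/11) + (-1)·(10/11) = -18/11.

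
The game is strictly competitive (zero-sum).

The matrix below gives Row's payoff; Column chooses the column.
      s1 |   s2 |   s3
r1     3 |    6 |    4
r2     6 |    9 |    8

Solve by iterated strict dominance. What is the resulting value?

Row r1 is strictly dominated by row r2 (6>3, 9>6, 8>4); eliminate r1.
Column s2 is strictly dominated by s1 for Column (6<9); eliminate s2.
Column s3 is strictly dominated by s1 for Column (6<8); eliminate s3.
Only (r2, s1) remains, with payoff 6.

6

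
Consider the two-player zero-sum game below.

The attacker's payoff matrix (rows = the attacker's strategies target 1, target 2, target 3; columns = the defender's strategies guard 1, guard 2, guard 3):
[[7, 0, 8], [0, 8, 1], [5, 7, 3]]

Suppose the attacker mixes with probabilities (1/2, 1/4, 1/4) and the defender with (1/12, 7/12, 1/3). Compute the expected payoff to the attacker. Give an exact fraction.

17/4

Against (1/12, 7/12, 1/3), each row's expected payoff is target 1: 13/4; target 2: 5; target 3: 11/2.
Taking the (1/2, 1/4, 1/4)-weighted average: (1/2)·(13/4) + (1/4)·(5) + (1/4)·(11/2) = 17/4.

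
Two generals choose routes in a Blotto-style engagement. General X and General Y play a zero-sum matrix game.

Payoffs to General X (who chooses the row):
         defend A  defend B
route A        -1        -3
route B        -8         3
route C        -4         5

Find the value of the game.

Row route B is strictly dominated by row route C, so General X never plays it.
The remaining 2×2 game on (route A, route C) × (defend A, defend B) has no saddle point. Let General X play route A with probability p; indifference gives −p − 4(1−p) = −3p + 5(1−p), so p = 9/11.
Similarly General Y's optimal q on defend A is 8/11, and the value is -1·(8/11) + (-3)·(3/11) = -17/11.

-17/11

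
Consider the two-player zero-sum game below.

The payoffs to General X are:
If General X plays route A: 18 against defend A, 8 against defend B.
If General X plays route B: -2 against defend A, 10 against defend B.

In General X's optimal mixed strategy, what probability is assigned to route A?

6/11

Row minima are 8 and -2, so General X's maximin is 8; column maxima are 18 and 10, so General Y's minimax is 10. These differ, so the equilibrium is in mixed strategies.
Let General X play route A with probability p. General Y is indifferent when 18p − 2(1−p) = 8p + 10(1−p), giving p = 6/11.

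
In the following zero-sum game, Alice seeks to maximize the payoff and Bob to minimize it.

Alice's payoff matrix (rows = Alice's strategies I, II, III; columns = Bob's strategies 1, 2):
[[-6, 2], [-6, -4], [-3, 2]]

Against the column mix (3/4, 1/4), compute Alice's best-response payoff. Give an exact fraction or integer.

-7/4

I: (-6)·(3/4) + (2)·(1/4) = -4.
II: (-6)·(3/4) + (-4)·(1/4) = -11/2.
III: (-3)·(3/4) + (2)·(1/4) = -7/4.
The best pure response is III with expected payoff -7/4.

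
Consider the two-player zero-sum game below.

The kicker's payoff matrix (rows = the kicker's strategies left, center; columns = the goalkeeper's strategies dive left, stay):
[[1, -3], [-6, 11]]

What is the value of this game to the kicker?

-1/3

Row minima are -3 and -6, so the kicker's maximin is -3; column maxima are 1 and 11, so the goalkeeper's minimax is 1. These differ, so the equilibrium is in mixed strategies.
Let the kicker play left with probability p. The goalkeeper is indifferent when p − 6(1−p) = −3p + 11(1−p), giving p = 17/21.
Let the goalkeeper play dive left with probability q. The kicker is indifferent when q − 3(1−q) = −6q + 11(1−q), giving q = 2/3.
The value is 1·(2/3) + (-3)·(1/3) = -1/3.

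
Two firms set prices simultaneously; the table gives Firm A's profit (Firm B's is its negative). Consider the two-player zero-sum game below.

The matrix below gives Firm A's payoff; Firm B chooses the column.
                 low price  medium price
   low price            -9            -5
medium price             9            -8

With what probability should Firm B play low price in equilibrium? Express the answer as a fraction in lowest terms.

1/7

Row minima are -9 and -8, so Firm A's maximin is -8; column maxima are 9 and -5, so Firm B's minimax is -5. These differ, so the equilibrium is in mixed strategies.
Let Firm B play low price with probability q. Firm A is indifferent when −9q − 5(1−q) = 9q − 8(1−q), giving q = 1/7.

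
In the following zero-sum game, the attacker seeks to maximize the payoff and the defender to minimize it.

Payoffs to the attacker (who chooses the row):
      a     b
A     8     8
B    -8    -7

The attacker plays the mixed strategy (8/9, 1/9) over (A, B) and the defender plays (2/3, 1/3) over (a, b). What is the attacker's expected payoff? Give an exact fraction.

169/27

Against (2/3, 1/3), each row's expected payoff is A: 8; B: -23/3.
Taking the (8/9, 1/9)-weighted average: (8/9)·(8) + (1/9)·(-23/3) = 169/27.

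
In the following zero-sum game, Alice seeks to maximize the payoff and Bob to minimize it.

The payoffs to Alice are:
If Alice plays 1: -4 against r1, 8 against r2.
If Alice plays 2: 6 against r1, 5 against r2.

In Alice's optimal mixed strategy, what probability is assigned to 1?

Row minima are -4 and 5, so Alice's maximin is 5; column maxima are 6 and 8, so Bob's minimax is 6. These differ, so the equilibrium is in mixed strategies.
Let Alice play 1 with probability p. Bob is indifferent when −4p + 6(1−p) = 8p + 5(1−p), giving p = 1/13.

1/13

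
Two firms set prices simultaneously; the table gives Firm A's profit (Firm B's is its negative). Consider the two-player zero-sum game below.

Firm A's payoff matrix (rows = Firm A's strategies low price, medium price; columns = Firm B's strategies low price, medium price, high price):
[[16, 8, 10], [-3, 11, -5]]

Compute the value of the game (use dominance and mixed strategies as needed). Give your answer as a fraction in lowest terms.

Column low price is strictly dominated by high price for Firm B (it gives Firm A more in every row).
The remaining 2×2 game on (low price, medium price) × (medium price, high price) has no saddle point. Let Firm A play low price with probability p; indifference gives 8p + 11(1−p) = 10p − 5(1−p), so p = 8/9.
Similarly Firm B's optimal q on medium price is 5/6, and the value is 8·(5/6) + (10)·(1/6) = 25/3.

25/3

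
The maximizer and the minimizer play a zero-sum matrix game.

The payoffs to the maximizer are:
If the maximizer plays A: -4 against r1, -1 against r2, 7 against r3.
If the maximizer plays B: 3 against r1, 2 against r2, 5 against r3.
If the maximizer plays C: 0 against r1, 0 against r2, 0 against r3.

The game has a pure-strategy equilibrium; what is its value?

Row minima: -4, 2, 0 → the maximizer's maximin is 2.
Column maxima: 3, 2, 7 → the minimizer's minimax is 2.
They coincide at (B, r2), so the value is 2.

2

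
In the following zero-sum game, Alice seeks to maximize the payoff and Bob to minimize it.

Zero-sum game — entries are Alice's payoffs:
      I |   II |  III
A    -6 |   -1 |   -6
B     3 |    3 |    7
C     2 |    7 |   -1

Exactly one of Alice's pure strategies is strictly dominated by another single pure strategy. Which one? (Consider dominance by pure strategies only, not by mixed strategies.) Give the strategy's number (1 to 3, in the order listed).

Compare A with B: 3 > -6, 3 > -1, 7 > -6.
So B strictly dominates A for Alice; A is strictly dominated.

1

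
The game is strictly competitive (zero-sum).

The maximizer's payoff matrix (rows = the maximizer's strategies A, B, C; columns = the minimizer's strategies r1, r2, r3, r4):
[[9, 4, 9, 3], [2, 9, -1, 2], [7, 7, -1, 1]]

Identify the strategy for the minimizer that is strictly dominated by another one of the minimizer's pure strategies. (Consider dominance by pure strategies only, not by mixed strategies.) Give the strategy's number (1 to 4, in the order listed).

2

The minimizer prefers columns that give the maximizer less. Compare r2 with r4: 3 < 4, 2 < 9, 1 < 7.
So r4 strictly dominates r2 for the minimizer; r2 is strictly dominated.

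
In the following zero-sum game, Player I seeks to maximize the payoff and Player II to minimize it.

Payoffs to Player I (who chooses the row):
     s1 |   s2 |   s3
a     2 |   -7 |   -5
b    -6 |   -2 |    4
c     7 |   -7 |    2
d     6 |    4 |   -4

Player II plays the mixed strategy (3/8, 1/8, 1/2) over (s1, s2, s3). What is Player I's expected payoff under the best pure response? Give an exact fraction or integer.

11/4

a: (2)·(3/8) + (-7)·(1/8) + (-5)·(1/2) = -21/8.
b: (-6)·(3/8) + (-2)·(1/8) + (4)·(1/2) = -1/2.
c: (7)·(3/8) + (-7)·(1/8) + (2)·(1/2) = 11/4.
d: (6)·(3/8) + (4)·(1/8) + (-4)·(1/2) = 3/4.
The best pure response is c with expected payoff 11/4.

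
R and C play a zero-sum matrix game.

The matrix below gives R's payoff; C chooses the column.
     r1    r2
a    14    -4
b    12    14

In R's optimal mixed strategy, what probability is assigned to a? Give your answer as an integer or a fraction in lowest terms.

1/10

Row minima are -4 and 12, so R's maximin is 12; column maxima are 14 and 14, so C's minimax is 14. These differ, so the equilibrium is in mixed strategies.
Let R play a with probability p. C is indifferent when 14p + 12(1−p) = −4p + 14(1−p), giving p = 1/10.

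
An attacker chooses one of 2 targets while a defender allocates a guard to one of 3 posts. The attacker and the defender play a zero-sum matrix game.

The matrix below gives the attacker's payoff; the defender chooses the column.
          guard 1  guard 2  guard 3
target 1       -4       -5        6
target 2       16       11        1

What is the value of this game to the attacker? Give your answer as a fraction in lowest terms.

71/21

Column guard 1 is strictly dominated by guard 2 for the defender (it gives the attacker more in every row).
The remaining 2×2 game on (target 1, target 2) × (guard 2, guard 3) has no saddle point. Let the attacker play target 1 with probability p; indifference gives −5p + 11(1−p) = 6p + (1−p), so p = 10/21.
Similarly the defender's optimal q on guard 2 is 5/21, and the value is -5·(5/21) + (6)·(16/21) = 71/21.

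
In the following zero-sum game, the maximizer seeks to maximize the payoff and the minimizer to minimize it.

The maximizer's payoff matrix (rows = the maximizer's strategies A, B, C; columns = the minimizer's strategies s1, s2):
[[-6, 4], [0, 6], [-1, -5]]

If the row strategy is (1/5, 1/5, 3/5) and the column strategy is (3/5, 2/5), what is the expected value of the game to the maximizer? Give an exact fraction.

Against (3/5, 2/5), each row's expected payoff is A: -2; B: 12/5; C: -13/5.
Taking the (1/5, 1/5, 3/5)-weighted average: (1/5)·(-2) + (1/5)·(12/5) + (3/5)·(-13/5) = -37/25.

-37/25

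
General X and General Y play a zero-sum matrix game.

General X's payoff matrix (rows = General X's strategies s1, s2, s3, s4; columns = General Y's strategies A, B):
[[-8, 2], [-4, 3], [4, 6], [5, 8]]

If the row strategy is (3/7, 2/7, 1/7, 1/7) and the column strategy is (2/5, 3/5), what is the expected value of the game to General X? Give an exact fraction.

Against (2/5, 3/5), each row's expected payoff is s1: -2; s2: 1/5; s3: 26/5; s4: 34/5.
Taking the (3/7, 2/7, 1/7, 1/7)-weighted average: (3/7)·(-2) + (2/7)·(1/5) + (1/7)·(26/5) + (1/7)·(34/5) = 32/35.

32/35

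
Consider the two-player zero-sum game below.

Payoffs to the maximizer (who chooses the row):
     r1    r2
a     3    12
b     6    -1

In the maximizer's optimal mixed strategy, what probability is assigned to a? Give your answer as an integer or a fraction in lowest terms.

7/16

Row minima are 3 and -1, so the maximizer's maximin is 3; column maxima are 6 and 12, so the minimizer's minimax is 6. These differ, so the equilibrium is in mixed strategies.
Let the maximizer play a with probability p. The minimizer is indifferent when 3p + 6(1−p) = 12p − (1−p), giving p = 7/16.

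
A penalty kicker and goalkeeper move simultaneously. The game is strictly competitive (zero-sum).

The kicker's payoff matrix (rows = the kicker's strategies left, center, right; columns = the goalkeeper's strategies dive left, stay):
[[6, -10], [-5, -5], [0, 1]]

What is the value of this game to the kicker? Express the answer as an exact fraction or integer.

6/17

Row center is strictly dominated by row right, so the kicker never plays it.
The remaining 2×2 game on (left, right) × (dive left, stay) has no saddle point. Let the kicker play left with probability p; indifference gives 6p = −10p + (1−p), so p = 1/17.
Similarly the goalkeeper's optimal q on dive left is 11/17, and the value is 6·(11/17) + (-10)·(6/17) = 6/17.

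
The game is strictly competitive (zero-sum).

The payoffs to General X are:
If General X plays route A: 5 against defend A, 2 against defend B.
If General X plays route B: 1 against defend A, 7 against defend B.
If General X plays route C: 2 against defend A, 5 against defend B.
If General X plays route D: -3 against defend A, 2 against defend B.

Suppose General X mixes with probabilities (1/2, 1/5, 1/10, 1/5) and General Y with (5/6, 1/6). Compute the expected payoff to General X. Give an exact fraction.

37/15

Against (5/6, 1/6), each row's expected payoff is route A: 9/2; route B: 2; route C: 5/2; route D: -13/6.
Taking the (1/2, 1/5, 1/10, 1/5)-weighted average: (1/2)·(9/2) + (1/5)·(2) + (1/10)·(5/2) + (1/5)·(-13/6) = 37/15.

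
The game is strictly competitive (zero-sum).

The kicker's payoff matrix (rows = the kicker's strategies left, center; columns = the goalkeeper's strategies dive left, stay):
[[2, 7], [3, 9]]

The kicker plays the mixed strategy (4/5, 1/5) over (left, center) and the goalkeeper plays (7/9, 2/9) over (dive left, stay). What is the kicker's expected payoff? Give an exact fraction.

Against (7/9, 2/9), each row's expected payoff is left: 28/9; center: 13/3.
Taking the (4/5, 1/5)-weighted average: (4/5)·(28/9) + (1/5)·(13/3) = 151/45.

151/45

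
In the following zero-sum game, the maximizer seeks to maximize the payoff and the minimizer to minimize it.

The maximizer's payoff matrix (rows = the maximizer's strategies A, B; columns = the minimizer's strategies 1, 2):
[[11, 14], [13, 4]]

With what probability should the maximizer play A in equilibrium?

Row minima are 11 and 4, so the maximizer's maximin is 11; column maxima are 13 and 14, so the minimizer's minimax is 13. These differ, so the equilibrium is in mixed strategies.
Let the maximizer play A with probability p. The minimizer is indifferent when 11p + 13(1−p) = 14p + 4(1−p), giving p = 3/4.

3/4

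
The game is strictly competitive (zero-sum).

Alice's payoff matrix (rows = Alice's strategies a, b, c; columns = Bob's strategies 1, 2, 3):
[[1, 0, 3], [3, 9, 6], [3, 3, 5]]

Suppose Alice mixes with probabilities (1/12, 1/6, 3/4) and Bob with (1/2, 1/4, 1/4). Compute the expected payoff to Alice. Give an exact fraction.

173/48

Against (1/2, 1/4, 1/4), each row's expected payoff is a: 5/4; b: 21/4; c: 7/2.
Taking the (1/12, 1/6, 3/4)-weighted average: (1/12)·(5/4) + (1/6)·(21/4) + (3/4)·(7/2) = 173/48.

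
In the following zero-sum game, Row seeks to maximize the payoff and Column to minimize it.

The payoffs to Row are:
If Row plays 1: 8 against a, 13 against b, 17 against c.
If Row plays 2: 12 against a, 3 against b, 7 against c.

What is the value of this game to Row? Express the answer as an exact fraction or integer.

Column c is strictly dominated by b for Column (it gives Row more in every row).
The remaining 2×2 game on (1, 2) × (a, b) has no saddle point. Let Row play 1 with probability p; indifference gives 8p + 12(1−p) = 13p + 3(1−p), so p = 9/14.
Similarly Column's optimal q on a is 5/7, and the value is 8·(5/7) + (13)·(2/7) = 66/7.

66/7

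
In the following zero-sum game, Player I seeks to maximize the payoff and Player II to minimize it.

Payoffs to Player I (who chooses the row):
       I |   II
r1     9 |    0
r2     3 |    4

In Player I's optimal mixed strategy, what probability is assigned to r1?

Row minima are 0 and 3, so Player I's maximin is 3; column maxima are 9 and 4, so Player II's minimax is 4. These differ, so the equilibrium is in mixed strategies.
Let Player I play r1 with probability p. Player II is indifferent when 9p + 3(1−p) = 4(1−p), giving p = 1/10.

1/10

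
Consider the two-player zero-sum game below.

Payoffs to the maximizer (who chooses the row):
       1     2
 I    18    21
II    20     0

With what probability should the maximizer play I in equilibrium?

20/23

Row minima are 18 and 0, so the maximizer's maximin is 18; column maxima are 20 and 21, so the minimizer's minimax is 20. These differ, so the equilibrium is in mixed strategies.
Let the maximizer play I with probability p. The minimizer is indifferent when 18p + 20(1−p) = 21p, giving p = 20/23.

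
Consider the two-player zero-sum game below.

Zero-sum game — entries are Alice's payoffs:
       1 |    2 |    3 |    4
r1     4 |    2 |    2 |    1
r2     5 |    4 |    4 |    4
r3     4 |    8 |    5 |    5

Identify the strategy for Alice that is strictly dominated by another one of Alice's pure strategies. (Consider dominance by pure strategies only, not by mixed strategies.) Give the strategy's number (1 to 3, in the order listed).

Compare r1 with r2: 5 > 4, 4 > 2, 4 > 2, 4 > 1.
So r2 strictly dominates r1 for Alice; r1 is strictly dominated.

1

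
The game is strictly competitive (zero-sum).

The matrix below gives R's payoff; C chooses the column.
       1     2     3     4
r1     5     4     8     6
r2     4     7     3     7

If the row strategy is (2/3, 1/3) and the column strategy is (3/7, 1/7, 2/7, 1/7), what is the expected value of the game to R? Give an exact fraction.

Against (3/7, 1/7, 2/7, 1/7), each row's expected payoff is r1: 41/7; r2: 32/7.
Taking the (2/3, 1/3)-weighted average: (2/3)·(41/7) + (1/3)·(32/7) = 38/7.

38/7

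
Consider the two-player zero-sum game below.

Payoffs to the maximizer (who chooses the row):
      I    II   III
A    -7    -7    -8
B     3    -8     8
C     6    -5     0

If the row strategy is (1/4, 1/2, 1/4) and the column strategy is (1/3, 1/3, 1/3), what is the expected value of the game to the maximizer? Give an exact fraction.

-5/4

Against (1/3, 1/3, 1/3), each row's expected payoff is A: -22/3; B: 1; C: 1/3.
Taking the (1/4, 1/2, 1/4)-weighted average: (1/4)·(-22/3) + (1/2)·(1) + (1/4)·(1/3) = -5/4.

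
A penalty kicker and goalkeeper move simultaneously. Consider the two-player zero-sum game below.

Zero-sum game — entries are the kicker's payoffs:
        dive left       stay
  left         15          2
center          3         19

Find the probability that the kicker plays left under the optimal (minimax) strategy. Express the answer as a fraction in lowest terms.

16/29

Row minima are 2 and 3, so the kicker's maximin is 3; column maxima are 15 and 19, so the goalkeeper's minimax is 15. These differ, so the equilibrium is in mixed strategies.
Let the kicker play left with probability p. The goalkeeper is indifferent when 15p + 3(1−p) = 2p + 19(1−p), giving p = 16/29.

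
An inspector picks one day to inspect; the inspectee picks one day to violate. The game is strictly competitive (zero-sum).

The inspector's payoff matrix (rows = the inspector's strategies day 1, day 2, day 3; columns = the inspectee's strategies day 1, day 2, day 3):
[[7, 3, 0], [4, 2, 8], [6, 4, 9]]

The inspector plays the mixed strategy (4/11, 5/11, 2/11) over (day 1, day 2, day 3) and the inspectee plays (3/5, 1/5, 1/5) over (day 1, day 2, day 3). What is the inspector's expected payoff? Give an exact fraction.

Against (3/5, 1/5, 1/5), each row's expected payoff is day 1: 24/5; day 2: 22/5; day 3: 31/5.
Taking the (4/11, 5/11, 2/11)-weighted average: (4/11)·(24/5) + (5/11)·(22/5) + (2/11)·(31/5) = 268/55.

268/55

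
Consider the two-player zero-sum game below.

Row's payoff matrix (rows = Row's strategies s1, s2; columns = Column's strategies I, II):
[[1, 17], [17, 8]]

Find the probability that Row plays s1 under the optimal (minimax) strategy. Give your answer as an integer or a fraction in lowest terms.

9/25

Row minima are 1 and 8, so Row's maximin is 8; column maxima are 17 and 17, so Column's minimax is 17. These differ, so the equilibrium is in mixed strategies.
Let Row play s1 with probability p. Column is indifferent when p + 17(1−p) = 17p + 8(1−p), giving p = 9/25.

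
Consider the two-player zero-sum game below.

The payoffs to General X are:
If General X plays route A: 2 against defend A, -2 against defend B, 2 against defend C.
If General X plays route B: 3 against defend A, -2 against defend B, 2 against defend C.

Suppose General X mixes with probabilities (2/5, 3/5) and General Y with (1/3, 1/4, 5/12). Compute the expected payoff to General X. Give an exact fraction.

6/5

Against (1/3, 1/4, 5/12), each row's expected payoff is route A: 1; route B: 4/3.
Taking the (2/5, 3/5)-weighted average: (2/5)·(1) + (3/5)·(4/3) = 6/5.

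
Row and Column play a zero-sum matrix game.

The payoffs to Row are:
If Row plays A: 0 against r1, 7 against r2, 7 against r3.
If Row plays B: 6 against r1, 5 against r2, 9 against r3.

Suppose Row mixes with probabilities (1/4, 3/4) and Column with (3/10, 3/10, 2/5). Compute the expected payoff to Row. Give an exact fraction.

32/5

Against (3/10, 3/10, 2/5), each row's expected payoff is A: 49/10; B: 69/10.
Taking the (1/4, 3/4)-weighted average: (1/4)·(49/10) + (3/4)·(69/10) = 32/5.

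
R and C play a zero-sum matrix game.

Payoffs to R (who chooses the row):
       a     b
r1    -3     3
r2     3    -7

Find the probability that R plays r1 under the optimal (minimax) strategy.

5/8

Row minima are -3 and -7, so R's maximin is -3; column maxima are 3 and 3, so C's minimax is 3. These differ, so the equilibrium is in mixed strategies.
Let R play r1 with probability p. C is indifferent when −3p + 3(1−p) = 3p − 7(1−p), giving p = 5/8.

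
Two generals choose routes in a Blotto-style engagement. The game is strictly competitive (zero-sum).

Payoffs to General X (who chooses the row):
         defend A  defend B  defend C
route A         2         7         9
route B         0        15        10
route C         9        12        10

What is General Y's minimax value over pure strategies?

The worst case (largest entry) in each column is defend A: 9, defend B: 15, defend C: 10.
The best (smallest) of these is 9.

9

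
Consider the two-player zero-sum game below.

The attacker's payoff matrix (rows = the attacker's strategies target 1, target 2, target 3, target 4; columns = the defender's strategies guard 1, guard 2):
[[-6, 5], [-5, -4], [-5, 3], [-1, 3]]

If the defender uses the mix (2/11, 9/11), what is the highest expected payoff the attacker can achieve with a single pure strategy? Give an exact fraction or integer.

target 1: (-6)·(2/11) + (5)·(9/11) = 3.
target 2: (-5)·(2/11) + (-4)·(9/11) = -46/11.
target 3: (-5)·(2/11) + (3)·(9/11) = 17/11.
target 4: (-1)·(2/11) + (3)·(9/11) = 25/11.
The best pure response is target 1 with expected payoff 3.

3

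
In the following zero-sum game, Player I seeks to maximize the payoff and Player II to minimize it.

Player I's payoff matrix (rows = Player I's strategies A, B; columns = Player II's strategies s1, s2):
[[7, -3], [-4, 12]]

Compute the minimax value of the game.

Row minima are -3 and -4, so Player I's maximin is -3; column maxima are 7 and 12, so Player II's minimax is 7. These differ, so the equilibrium is in mixed strategies.
Let Player I play A with probability p. Player II is indifferent when 7p − 4(1−p) = −3p + 12(1−p), giving p = 8/13.
Let Player II play s1 with probability q. Player I is indifferent when 7q − 3(1−q) = −4q + 12(1−q), giving q = 15/26.
The value is 7·(15/26) + (-3)·(11/26) = 36/13.

36/13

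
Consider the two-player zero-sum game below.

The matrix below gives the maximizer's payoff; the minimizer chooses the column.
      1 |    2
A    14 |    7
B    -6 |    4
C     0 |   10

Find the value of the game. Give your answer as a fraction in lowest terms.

140/17

Row B is strictly dominated by row C, so the maximizer never plays it.
The remaining 2×2 game on (A, C) × (1, 2) has no saddle point. Let the maximizer play A with probability p; indifference gives 14p = 7p + 10(1−p), so p = 10/17.
Similarly the minimizer's optimal q on 1 is 3/17, and the value is 14·(3/17) + (7)·(14/17) = 140/17.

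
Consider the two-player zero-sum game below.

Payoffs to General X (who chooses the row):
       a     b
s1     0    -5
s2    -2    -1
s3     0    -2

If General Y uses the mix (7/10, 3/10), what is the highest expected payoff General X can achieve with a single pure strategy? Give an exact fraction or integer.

s1: (0)·(7/10) + (-5)·(3/10) = -3/2.
s2: (-2)·(7/10) + (-1)·(3/10) = -17/10.
s3: (0)·(7/10) + (-2)·(3/10) = -3/5.
The best pure response is s3 with expected payoff -3/5.

-3/5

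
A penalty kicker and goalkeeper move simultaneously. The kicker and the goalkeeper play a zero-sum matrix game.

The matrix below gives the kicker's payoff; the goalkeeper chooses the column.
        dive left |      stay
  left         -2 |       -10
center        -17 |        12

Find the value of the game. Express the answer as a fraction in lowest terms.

-194/37

Row minima are -10 and -17, so the kicker's maximin is -10; column maxima are -2 and 12, so the goalkeeper's minimax is -2. These differ, so the equilibrium is in mixed strategies.
Let the kicker play left with probability p. The goalkeeper is indifferent when −2p − 17(1−p) = −10p + 12(1−p), giving p = 29/37.
Let the goalkeeper play dive left with probability q. The kicker is indifferent when −2q − 10(1−q) = −17q + 12(1−q), giving q = 22/37.
The value is -2·(22/37) + (-10)·(15/37) = -194/37.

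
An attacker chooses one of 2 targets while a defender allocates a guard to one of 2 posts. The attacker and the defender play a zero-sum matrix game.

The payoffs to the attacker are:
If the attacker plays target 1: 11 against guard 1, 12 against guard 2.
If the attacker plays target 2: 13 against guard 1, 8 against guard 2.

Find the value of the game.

Row minima are 11 and 8, so the attacker's maximin is 11; column maxima are 13 and 12, so the defender's minimax is 12. These differ, so the equilibrium is in mixed strategies.
Let the attacker play target 1 with probability p. The defender is indifferent when 11p + 13(1−p) = 12p + 8(1−p), giving p = 5/6.
Let the defender play guard 1 with probability q. The attacker is indifferent when 11q + 12(1−q) = 13q + 8(1−q), giving q = 2/3.
The value is 11·(2/3) + (12)·(1/3) = 34/3.

34/3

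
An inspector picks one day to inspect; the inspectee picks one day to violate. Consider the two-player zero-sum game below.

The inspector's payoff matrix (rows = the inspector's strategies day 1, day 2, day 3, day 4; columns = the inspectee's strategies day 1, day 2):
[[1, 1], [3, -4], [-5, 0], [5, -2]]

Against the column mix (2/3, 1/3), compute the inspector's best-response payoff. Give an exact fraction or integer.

8/3

day 1: (1)·(2/3) + (1)·(1/3) = 1.
day 2: (3)·(2/3) + (-4)·(1/3) = 2/3.
day 3: (-5)·(2/3) + (0)·(1/3) = -10/3.
day 4: (5)·(2/3) + (-2)·(1/3) = 8/3.
The best pure response is day 4 with expected payoff 8/3.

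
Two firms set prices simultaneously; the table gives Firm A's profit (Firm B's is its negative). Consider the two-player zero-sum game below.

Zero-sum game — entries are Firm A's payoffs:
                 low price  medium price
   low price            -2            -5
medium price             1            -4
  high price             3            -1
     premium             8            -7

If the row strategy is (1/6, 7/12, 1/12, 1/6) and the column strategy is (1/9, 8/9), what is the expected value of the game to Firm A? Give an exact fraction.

-67/18

Against (1/9, 8/9), each row's expected payoff is low price: -14/3; medium price: -31/9; high price: -5/9; premium: -16/3.
Taking the (1/6, 7/12, 1/12, 1/6)-weighted average: (1/6)·(-14/3) + (7/12)·(-31/9) + (1/12)·(-5/9) + (1/6)·(-16/3) = -67/18.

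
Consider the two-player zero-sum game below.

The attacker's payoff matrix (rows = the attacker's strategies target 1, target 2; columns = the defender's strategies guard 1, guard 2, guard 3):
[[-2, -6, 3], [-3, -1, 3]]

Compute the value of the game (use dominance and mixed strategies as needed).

Column guard 3 is strictly dominated by guard 1 for the defender (it gives the attacker more in every row).
The remaining 2×2 game on (target 1, target 2) × (guard 1, guard 2) has no saddle point. Let the attacker play target 1 with probability p; indifference gives −2p − 3(1−p) = −6p − (1−p), so p = 1/3.
Similarly the defender's optimal q on guard 1 is 5/6, and the value is -2·(5/6) + (-6)·(1/6) = -8/3.

-8/3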